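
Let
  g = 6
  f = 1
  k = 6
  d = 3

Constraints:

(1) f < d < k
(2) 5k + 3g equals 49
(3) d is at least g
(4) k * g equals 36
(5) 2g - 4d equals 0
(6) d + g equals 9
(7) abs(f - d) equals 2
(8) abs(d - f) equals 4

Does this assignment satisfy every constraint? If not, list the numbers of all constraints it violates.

(1) values 1 < 3 < 6 — satisfied.
(2) 5k + 3g = 5(6) + 3(6) = 48, not 49 — violated.
(3) d = 3, g = 6; 3 < 6 (want ≥) — violated.
(4) k * g = 6 * 6 = 36 — satisfied.
(5) 2g - 4d = 2(6) - 4(3) = 0 — satisfied.
(6) d + g = 3 + 6 = 9 — satisfied.
(7) abs(1 - 3) = 2 — satisfied.
(8) abs(3 - 1) = 2, not 4 — violated.

Constraints 2, 3, and 8 do not hold.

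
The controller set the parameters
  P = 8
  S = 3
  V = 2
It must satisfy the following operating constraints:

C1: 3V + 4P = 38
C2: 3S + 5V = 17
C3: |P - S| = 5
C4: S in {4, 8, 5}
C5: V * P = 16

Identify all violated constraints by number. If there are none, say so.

Violated: 2 and 4.

C1: 3V + 4P = 3(2) + 4(8) = 38 — holds.
C2: 3S + 5V = 3(3) + 5(2) = 19, not 17 — fails.
C3: |8 - 3| = 5 — holds.
C4: S = 3 is not in {4, 8, 5} — fails.
C5: V * P = 2 * 8 = 16 — holds.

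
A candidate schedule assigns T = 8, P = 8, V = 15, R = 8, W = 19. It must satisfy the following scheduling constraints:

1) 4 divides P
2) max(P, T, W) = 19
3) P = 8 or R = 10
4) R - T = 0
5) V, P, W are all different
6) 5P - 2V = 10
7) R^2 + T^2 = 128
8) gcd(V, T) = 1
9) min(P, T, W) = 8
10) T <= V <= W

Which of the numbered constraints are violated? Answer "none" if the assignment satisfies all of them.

1) 8 / 4 = 2, so 4 divides 8  OK
2) max(8, 8, 19) = 19  OK
3) P = 8 = 8 (first disjunct)  OK
4) R - T = 8 - 8 = 0  OK
5) values 15, 8, 19 are pairwise distinct  OK
6) 5P - 2V = 5(8) - 2(15) = 10  OK
7) R^2 + T^2 = 8^2 + 8^2 = 64 + 64 = 128  OK
8) gcd(15, 8) = 1  OK
9) min(8, 8, 19) = 8  OK
10) values 8 <= 15 <= 19  OK

All constraints are satisfied.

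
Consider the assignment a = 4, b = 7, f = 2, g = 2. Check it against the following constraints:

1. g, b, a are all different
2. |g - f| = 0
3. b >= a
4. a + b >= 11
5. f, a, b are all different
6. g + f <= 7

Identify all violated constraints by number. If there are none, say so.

1. values 2, 7, 4 are pairwise distinct — holds.
2. |2 - 2| = 0 — holds.
3. b = 7, a = 4; 7 ≥ 4 — holds.
4. a + b = 4 + 7 = 11; 11 ≥ 11 — holds.
5. values 2, 4, 7 are pairwise distinct — holds.
6. g + f = 2 + 2 = 4; 4 ≤ 7 — holds.

The assignment satisfies every constraint.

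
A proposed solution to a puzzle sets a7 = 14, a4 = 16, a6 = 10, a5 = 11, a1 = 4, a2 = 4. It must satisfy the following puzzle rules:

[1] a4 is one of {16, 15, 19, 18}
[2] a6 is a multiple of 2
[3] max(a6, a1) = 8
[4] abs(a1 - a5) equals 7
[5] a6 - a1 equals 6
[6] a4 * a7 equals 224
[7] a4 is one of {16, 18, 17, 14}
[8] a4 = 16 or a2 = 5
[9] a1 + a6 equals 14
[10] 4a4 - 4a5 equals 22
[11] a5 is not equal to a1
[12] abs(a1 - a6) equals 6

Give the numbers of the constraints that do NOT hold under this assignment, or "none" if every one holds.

[1] a4 = 16 is in {16, 15, 19, 18}  true
[2] 10 / 2 = 5, so 2 divides 10  true
[3] max(10, 4) = 10, not 8  false
[4] abs(4 - 11) = 7  true
[5] a6 - a1 = 10 - 4 = 6  true
[6] a4 * a7 = 16 * 14 = 224  true
[7] a4 = 16 is in {16, 18, 17, 14}  true
[8] a4 = 16 = 16 (first disjunct)  true
[9] a1 + a6 = 4 + 10 = 14  true
[10] 4a4 - 4a5 = 4(16) - 4(11) = 20, not 22  false
[11] a5 = 11, a1 = 4; distinct  true
[12] abs(4 - 10) = 6  true

Constraints 3 and 10 are violated.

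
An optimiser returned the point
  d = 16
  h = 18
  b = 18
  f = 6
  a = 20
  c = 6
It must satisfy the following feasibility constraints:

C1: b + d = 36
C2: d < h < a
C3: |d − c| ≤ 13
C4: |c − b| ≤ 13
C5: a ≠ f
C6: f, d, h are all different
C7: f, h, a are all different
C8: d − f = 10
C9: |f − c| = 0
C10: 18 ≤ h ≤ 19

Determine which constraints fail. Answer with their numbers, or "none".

C1: b + d = 18 + 16 = 34, not 36 — violated.
C2: values 16 < 18 < 20 — OK.
C3: |16 − 6| = 10; 10 ≤ 13 — OK.
C4: |6 − 18| = 12; 12 ≤ 13 — OK.
C5: a = 20, f = 6; distinct — OK.
C6: values 6, 16, 18 are pairwise distinct — OK.
C7: values 6, 18, 20 are pairwise distinct — OK.
C8: d − f = 16 − 6 = 10 — OK.
C9: |6 − 6| = 0 — OK.
C10: h = 18 lies in [18, 19] — OK.

No — constraint 1 is not satisfied.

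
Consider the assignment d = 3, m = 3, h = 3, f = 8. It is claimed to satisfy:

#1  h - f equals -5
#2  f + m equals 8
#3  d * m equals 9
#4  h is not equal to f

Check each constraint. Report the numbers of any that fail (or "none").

#1 h - f = 3 - 8 = -5  OK
#2 f + m = 8 + 3 = 11, not 8  FAIL
#3 d * m = 3 * 3 = 9  OK
#4 h = 3, f = 8; distinct  OK

Constraint 2 does not hold.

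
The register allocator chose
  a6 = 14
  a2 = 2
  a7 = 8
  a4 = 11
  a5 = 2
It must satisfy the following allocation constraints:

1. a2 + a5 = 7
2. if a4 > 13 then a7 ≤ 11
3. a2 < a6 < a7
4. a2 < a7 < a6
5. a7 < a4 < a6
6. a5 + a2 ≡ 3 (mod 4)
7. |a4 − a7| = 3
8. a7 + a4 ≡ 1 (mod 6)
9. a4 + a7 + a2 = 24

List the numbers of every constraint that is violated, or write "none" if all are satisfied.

1. a2 + a5 = 2 + 2 = 4, not 7 — violated.
2. a4 = 11, not > 13; antecedent false, conditional vacuously true — satisfied.
3. values 2, 14, 8; a6 = 14 is not < a7 = 8 — violated.
4. values 2 < 8 < 14 — satisfied.
5. values 8 < 11 < 14 — satisfied.
6. a5 + a2 = 4; 4 mod 4 = 0, not 3 — violated.
7. |11 − 8| = 3 — satisfied.
8. a7 + a4 = 19; 19 mod 6 = 1 — satisfied.
9. a4 + a7 + a2 = 11 + 8 + 2 = 21, not 24 — violated.

The assignment fails constraints 1, 3, 6, 9.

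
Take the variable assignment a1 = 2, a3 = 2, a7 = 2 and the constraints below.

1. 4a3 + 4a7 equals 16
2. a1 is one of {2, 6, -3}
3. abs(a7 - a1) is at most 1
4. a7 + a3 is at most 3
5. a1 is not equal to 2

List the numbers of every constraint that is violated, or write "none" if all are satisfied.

The assignment fails constraints 4 and 5.

1. 4a3 + 4a7 = 4(2) + 4(2) = 16  yes
2. a1 = 2 is in {2, 6, -3}  yes
3. abs(2 - 2) = 0; 0 ≤ 1  yes
4. a7 + a3 = 2 + 2 = 4; 4 > 3, bound 3 not met  no
5. a1 = 2, but 2 is required to differ  no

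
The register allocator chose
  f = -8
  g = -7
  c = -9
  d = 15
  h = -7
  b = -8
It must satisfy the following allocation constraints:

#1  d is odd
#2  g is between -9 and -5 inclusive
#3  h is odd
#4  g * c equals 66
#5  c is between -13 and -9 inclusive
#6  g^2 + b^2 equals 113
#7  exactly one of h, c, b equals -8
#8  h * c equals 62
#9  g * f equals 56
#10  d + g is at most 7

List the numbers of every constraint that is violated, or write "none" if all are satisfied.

The assignment fails constraints 4, 8, and 10.

#1 d = 15 is odd  yes
#2 g = -7 lies in [-9, -5]  yes
#3 h = -7 is odd  yes
#4 g * c = -7 * (-9) = 63, not 66  no
#5 c = -9 lies in [-13, -9]  yes
#6 g^2 + b^2 = (-7)^2 + (-8)^2 = 49 + 64 = 113  yes
#7 h=-7, c=-9, b=-8; 1 of them equals -8  yes
#8 h * c = -7 * (-9) = 63, not 62  no
#9 g * f = -7 * (-8) = 56  yes
#10 d + g = 15 + (-7) = 8; 8 > 7, bound 7 not met  no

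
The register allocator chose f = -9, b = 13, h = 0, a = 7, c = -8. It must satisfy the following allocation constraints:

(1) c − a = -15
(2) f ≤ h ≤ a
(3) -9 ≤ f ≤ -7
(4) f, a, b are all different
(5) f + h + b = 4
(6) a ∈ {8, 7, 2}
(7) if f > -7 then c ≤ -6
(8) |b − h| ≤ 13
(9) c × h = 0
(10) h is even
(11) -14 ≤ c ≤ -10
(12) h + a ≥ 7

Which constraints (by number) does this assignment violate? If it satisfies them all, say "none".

(1) c − a = -8 − 7 = -15 — OK.
(2) values -9 ≤ 0 ≤ 7 — OK.
(3) f = -9 lies in [-9, -7] — OK.
(4) values -9, 7, 13 are pairwise distinct — OK.
(5) f + h + b = -9 + 0 + 13 = 4 — OK.
(6) a = 7 is in {8, 7, 2} — OK.
(7) f = -9, not > -7; antecedent false, conditional vacuously true — OK.
(8) |13 − 0| = 13; 13 ≤ 13 — OK.
(9) c × h = -8 × 0 = 0 — OK.
(10) h = 0 is even — OK.
(11) c = -8 is outside [-14, -10] — violated.
(12) h + a = 0 + 7 = 7; 7 ≥ 7 — OK.

Violated: 11.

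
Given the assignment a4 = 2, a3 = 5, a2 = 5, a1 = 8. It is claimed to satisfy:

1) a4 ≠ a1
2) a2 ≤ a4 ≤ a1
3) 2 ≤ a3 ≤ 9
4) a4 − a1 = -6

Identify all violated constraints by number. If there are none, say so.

Constraint 2 is violated.

1) a4 = 2, a1 = 8; distinct — satisfied.
2) values 5, 2, 8; a2 = 5 is not ≤ a4 = 2 — violated.
3) a3 = 5 lies in [2, 9] — satisfied.
4) a4 − a1 = 2 − 8 = -6 — satisfied.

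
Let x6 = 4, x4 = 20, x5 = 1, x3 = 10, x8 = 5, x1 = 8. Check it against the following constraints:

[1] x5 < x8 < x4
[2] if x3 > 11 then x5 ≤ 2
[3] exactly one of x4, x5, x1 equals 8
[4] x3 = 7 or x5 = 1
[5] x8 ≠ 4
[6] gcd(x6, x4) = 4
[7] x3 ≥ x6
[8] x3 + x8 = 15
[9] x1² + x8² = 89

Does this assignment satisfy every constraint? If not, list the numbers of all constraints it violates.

[1] values 1 < 5 < 20  true
[2] x3 = 10, not > 11; antecedent false, conditional vacuously true  true
[3] x4=20, x5=1, x1=8; 1 of them equals 8  true
[4] x3 = 10 ≠ 7, but x5 = 1 = 1 (second disjunct)  true
[5] x8 = 5, and 5 ≠ 4  true
[6] gcd(4, 20) = 4  true
[7] x3 = 10, x6 = 4; 10 ≥ 4  true
[8] x3 + x8 = 10 + 5 = 15  true
[9] x1² + x8² = 8² + 5² = 64 + 25 = 89  true

Yes — all constraints hold.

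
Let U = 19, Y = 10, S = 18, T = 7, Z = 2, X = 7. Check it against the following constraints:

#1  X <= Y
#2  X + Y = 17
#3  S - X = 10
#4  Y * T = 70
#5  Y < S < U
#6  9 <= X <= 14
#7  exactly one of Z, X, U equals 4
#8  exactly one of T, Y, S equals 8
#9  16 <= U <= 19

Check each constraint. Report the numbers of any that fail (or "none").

Constraints 3, 6, 7, 8 are violated.

#1 X = 7, Y = 10; 7 ≤ 10  ✔
#2 X + Y = 7 + 10 = 17  ✔
#3 S - X = 18 - 7 = 11, not 10  ✘
#4 Y * T = 10 * 7 = 70  ✔
#5 values 10 < 18 < 19  ✔
#6 X = 7 is outside [9, 14]  ✘
#7 Z=2, X=7, U=19; 0 of them equal 4, not exactly one  ✘
#8 T=7, Y=10, S=18; 0 of them equal 8, not exactly one  ✘
#9 U = 19 lies in [16, 19]  ✔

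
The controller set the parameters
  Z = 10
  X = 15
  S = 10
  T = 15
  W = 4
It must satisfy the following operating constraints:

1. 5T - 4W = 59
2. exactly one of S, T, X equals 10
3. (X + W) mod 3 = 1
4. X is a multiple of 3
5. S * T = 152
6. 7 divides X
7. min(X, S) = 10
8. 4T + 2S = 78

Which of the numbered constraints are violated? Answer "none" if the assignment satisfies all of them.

Constraints 5, 6, 8 do not hold.

1. 5T - 4W = 5(15) - 4(4) = 59 — OK.
2. S=10, T=15, X=15; 1 of them equals 10 — OK.
3. X + W = 19; 19 mod 3 = 1 — OK.
4. 15 / 3 = 5, so 3 divides 15 — OK.
5. S * T = 10 * 15 = 150, not 152 — violated.
6. 15 = 7*2 + 1, so 7 does not divide 15 — violated.
7. min(15, 10) = 10 — OK.
8. 4T + 2S = 4(15) + 2(10) = 80, not 78 — violated.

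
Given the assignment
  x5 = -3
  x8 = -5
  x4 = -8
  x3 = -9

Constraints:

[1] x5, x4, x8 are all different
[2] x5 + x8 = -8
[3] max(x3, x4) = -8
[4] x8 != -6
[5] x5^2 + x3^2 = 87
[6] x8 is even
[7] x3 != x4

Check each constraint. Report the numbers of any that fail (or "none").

The assignment fails constraints 5 and 6.

[1] values -3, -8, -5 are pairwise distinct  ✔
[2] x5 + x8 = -3 + (-5) = -8  ✔
[3] max(-9, -8) = -8  ✔
[4] x8 = -5, and -5 ≠ -6  ✔
[5] x5^2 + x3^2 = (-3)^2 + (-9)^2 = 9 + 81 = 90, not 87  ✘
[6] x8 = -5 is odd  ✘
[7] x3 = -9, x4 = -8; distinct  ✔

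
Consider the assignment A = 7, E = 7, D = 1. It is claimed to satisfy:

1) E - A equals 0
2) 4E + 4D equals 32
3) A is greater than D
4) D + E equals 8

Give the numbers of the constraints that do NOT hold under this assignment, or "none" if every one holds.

No violations.

1) E - A = 7 - 7 = 0 — holds.
2) 4E + 4D = 4(7) + 4(1) = 32 — holds.
3) A = 7, D = 1; 7 > 1 — holds.
4) D + E = 1 + 7 = 8 — holds.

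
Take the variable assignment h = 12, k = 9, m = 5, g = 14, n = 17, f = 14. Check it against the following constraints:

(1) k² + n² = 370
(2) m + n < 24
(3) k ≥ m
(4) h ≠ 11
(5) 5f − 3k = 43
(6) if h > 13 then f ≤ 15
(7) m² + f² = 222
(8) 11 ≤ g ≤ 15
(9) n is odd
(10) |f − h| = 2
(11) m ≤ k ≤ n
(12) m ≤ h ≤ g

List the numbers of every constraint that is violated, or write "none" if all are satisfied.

(1) k² + n² = 9² + 17² = 81 + 289 = 370  ✓
(2) m + n = 5 + 17 = 22; 22 < 24  ✓
(3) k = 9, m = 5; 9 ≥ 5  ✓
(4) h = 12, and 12 ≠ 11  ✓
(5) 5f − 3k = 5(14) − 3(9) = 43  ✓
(6) h = 12, not > 13; antecedent false, conditional vacuously true  ✓
(7) m² + f² = 5² + 14² = 25 + 196 = 221, not 222  ✗
(8) g = 14 lies in [11, 15]  ✓
(9) n = 17 is odd  ✓
(10) |14 − 12| = 2  ✓
(11) values 5 ≤ 9 ≤ 17  ✓
(12) values 5 ≤ 12 ≤ 14  ✓

No — constraint 7 is not satisfied.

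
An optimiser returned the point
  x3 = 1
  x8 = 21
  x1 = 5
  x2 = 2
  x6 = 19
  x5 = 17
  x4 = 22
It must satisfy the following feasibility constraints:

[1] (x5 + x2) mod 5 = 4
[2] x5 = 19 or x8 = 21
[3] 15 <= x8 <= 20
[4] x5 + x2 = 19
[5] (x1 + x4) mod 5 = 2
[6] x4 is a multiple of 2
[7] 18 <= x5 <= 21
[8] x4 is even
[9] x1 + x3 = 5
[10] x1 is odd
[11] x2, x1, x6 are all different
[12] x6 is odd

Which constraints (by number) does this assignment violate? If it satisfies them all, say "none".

[1] x5 + x2 = 19; 19 mod 5 = 4 — satisfied.
[2] x5 = 17 ≠ 19, but x8 = 21 = 21 (second disjunct) — satisfied.
[3] x8 = 21 is outside [15, 20] — violated.
[4] x5 + x2 = 17 + 2 = 19 — satisfied.
[5] x1 + x4 = 27; 27 mod 5 = 2 — satisfied.
[6] 22 / 2 = 11, so 2 divides 22 — satisfied.
[7] x5 = 17 is outside [18, 21] — violated.
[8] x4 = 22 is even — satisfied.
[9] x1 + x3 = 5 + 1 = 6, not 5 — violated.
[10] x1 = 5 is odd — satisfied.
[11] values 2, 5, 19 are pairwise distinct — satisfied.
[12] x6 = 19 is odd — satisfied.

Constraints 3, 7, 9 do not hold.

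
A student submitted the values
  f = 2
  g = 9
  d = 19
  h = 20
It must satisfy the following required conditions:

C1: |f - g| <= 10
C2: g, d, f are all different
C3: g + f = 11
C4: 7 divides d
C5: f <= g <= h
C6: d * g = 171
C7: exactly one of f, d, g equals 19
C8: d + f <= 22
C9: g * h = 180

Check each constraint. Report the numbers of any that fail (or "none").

Constraint 4 does not hold.

C1: |2 - 9| = 7; 7 ≤ 10 — holds.
C2: values 9, 19, 2 are pairwise distinct — holds.
C3: g + f = 9 + 2 = 11 — holds.
C4: 19 = 7*2 + 5, so 7 does not divide 19 — does not hold.
C5: values 2 <= 9 <= 20 — holds.
C6: d * g = 19 * 9 = 171 — holds.
C7: f=2, d=19, g=9; 1 of them equals 19 — holds.
C8: d + f = 19 + 2 = 21; 21 ≤ 22 — holds.
C9: g * h = 9 * 20 = 180 — holds.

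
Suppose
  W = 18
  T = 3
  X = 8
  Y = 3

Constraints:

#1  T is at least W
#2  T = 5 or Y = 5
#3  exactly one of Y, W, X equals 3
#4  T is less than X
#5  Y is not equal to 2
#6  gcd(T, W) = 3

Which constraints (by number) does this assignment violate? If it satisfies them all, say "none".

#1 T = 3, W = 18; 3 < 18 (want ≥) — violated.
#2 T = 3 ≠ 5 and Y = 3 ≠ 5; both disjuncts false — violated.
#3 Y=3, W=18, X=8; 1 of them equals 3 — satisfied.
#4 T = 3, X = 8; 3 < 8 — satisfied.
#5 Y = 3, and 3 ≠ 2 — satisfied.
#6 gcd(3, 18) = 3 — satisfied.

The assignment fails constraints 1 and 2.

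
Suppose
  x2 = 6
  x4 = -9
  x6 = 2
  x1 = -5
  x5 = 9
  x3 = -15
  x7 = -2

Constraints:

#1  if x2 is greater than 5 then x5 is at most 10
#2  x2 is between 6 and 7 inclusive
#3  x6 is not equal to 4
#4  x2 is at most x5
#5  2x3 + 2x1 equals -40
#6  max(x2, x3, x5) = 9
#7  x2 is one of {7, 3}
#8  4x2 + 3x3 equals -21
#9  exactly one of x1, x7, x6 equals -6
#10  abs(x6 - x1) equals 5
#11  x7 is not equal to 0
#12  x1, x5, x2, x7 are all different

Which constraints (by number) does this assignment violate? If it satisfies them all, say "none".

#1 x2 = 6 > 5, so we need x5 ≤ 10; x5 = 9 ≤ 10  OK
#2 x2 = 6 lies in [6, 7]  OK
#3 x6 = 2, and 2 ≠ 4  OK
#4 x2 = 6, x5 = 9; 6 ≤ 9  OK
#5 2x3 + 2x1 = 2(-15) + 2(-5) = -40  OK
#6 max(6, -15, 9) = 9  OK
#7 x2 = 6 is not in {7, 3}  FAIL
#8 4x2 + 3x3 = 4(6) + 3(-15) = -21  OK
#9 x1=-5, x7=-2, x6=2; 0 of them equal -6, not exactly one  FAIL
#10 abs(2 - (-5)) = 7, not 5  FAIL
#11 x7 = -2, and -2 ≠ 0  OK
#12 values -5, 9, 6, -2 are pairwise distinct  OK

The assignment fails constraints 7, 9, and 10.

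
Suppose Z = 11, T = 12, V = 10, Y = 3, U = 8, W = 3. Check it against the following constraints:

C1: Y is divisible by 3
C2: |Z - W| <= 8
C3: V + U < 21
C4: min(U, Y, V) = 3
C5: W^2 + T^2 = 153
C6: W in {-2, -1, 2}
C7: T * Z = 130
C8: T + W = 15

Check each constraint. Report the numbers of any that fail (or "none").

The assignment fails constraints 6 and 7.

C1: 3 / 3 = 1, so 3 divides 3 — satisfied.
C2: |11 - 3| = 8; 8 ≤ 8 — satisfied.
C3: V + U = 10 + 8 = 18; 18 < 21 — satisfied.
C4: min(8, 3, 10) = 3 — satisfied.
C5: W^2 + T^2 = 3^2 + 12^2 = 9 + 144 = 153 — satisfied.
C6: W = 3 is not in {-2, -1, 2} — violated.
C7: T * Z = 12 * 11 = 132, not 130 — violated.
C8: T + W = 12 + 3 = 15 — satisfied.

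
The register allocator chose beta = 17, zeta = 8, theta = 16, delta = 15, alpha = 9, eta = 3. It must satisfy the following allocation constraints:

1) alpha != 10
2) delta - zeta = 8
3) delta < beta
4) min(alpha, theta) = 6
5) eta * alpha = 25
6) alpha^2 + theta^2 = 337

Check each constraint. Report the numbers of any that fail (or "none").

1) alpha = 9, and 9 ≠ 10 — holds.
2) delta - zeta = 15 - 8 = 7, not 8 — does not hold.
3) delta = 15, beta = 17; 15 < 17 — holds.
4) min(9, 16) = 9, not 6 — does not hold.
5) eta * alpha = 3 * 9 = 27, not 25 — does not hold.
6) alpha^2 + theta^2 = 9^2 + 16^2 = 81 + 256 = 337 — holds.

No — constraints 2, 4, and 5 are not satisfied.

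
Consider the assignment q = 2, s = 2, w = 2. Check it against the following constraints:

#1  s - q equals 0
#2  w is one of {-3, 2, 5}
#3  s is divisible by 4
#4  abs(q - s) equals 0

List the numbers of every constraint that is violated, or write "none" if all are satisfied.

Constraint 3 does not hold.

#1 s - q = 2 - 2 = 0 — holds.
#2 w = 2 is in {-3, 2, 5} — holds.
#3 2 = 4*0 + 2, so 4 does not divide 2 — fails.
#4 abs(2 - 2) = 0 — holds.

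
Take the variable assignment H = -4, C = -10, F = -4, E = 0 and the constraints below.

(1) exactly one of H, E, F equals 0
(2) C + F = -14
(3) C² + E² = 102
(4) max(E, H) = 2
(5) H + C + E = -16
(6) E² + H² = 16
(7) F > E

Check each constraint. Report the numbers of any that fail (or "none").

(1) H=-4, E=0, F=-4; 1 of them equals 0  holds
(2) C + F = -10 + (-4) = -14  holds
(3) C² + E² = (-10)² + 0² = 100 + 0 = 100, not 102  fails
(4) max(0, -4) = 0, not 2  fails
(5) H + C + E = -4 + (-10) + 0 = -14, not -16  fails
(6) E² + H² = 0² + (-4)² = 0 + 16 = 16  holds
(7) F = -4, E = 0; -4 ≤ 0 (want >)  fails

Constraints 3, 4, 5, and 7 do not hold.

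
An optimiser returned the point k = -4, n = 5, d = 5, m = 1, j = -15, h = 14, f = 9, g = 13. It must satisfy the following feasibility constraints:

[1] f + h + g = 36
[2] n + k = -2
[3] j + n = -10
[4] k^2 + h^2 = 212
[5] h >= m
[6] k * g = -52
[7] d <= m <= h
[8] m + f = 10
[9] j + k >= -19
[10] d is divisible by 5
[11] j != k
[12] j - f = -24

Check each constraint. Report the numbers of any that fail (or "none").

Violated: 2 and 7.

[1] f + h + g = 9 + 14 + 13 = 36  ✔
[2] n + k = 5 + (-4) = 1, not -2  ✘
[3] j + n = -15 + 5 = -10  ✔
[4] k^2 + h^2 = (-4)^2 + 14^2 = 16 + 196 = 212  ✔
[5] h = 14, m = 1; 14 ≥ 1  ✔
[6] k * g = -4 * 13 = -52  ✔
[7] values 5, 1, 14; d = 5 is not <= m = 1  ✘
[8] m + f = 1 + 9 = 10  ✔
[9] j + k = -15 + (-4) = -19; -19 ≥ -19  ✔
[10] 5 / 5 = 1, so 5 divides 5  ✔
[11] j = -15, k = -4; distinct  ✔
[12] j - f = -15 - 9 = -24  ✔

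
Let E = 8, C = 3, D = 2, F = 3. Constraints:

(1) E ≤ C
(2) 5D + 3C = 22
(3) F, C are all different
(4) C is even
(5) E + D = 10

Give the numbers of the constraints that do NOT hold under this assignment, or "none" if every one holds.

(1) E = 8, C = 3; 8 > 3 (want ≤) — violated.
(2) 5D + 3C = 5(2) + 3(3) = 19, not 22 — violated.
(3) F = C = 3, not all different — violated.
(4) C = 3 is odd — violated.
(5) E + D = 8 + 2 = 10 — OK.

Constraints 1, 2, 3, 4 are violated.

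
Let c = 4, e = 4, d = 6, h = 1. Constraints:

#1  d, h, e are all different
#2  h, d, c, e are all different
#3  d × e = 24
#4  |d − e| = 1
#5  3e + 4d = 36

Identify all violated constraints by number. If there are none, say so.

No — constraints 2, 4 are not satisfied.

#1 values 6, 1, 4 are pairwise distinct — holds.
#2 c = e = 4, not all different — does not hold.
#3 d × e = 6 × 4 = 24 — holds.
#4 |6 − 4| = 2, not 1 — does not hold.
#5 3e + 4d = 3(4) + 4(6) = 36 — holds.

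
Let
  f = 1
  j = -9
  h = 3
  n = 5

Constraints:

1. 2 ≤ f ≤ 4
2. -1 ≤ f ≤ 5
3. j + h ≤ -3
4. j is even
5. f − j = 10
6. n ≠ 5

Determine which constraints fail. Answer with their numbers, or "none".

Violated: 1, 4, 6.

1. f = 1 is outside [2, 4]  fails
2. f = 1 lies in [-1, 5]  holds
3. j + h = -9 + 3 = -6; -6 ≤ -3  holds
4. j = -9 is odd  fails
5. f − j = 1 − (-9) = 10  holds
6. n = 5, but 5 is required to differ  fails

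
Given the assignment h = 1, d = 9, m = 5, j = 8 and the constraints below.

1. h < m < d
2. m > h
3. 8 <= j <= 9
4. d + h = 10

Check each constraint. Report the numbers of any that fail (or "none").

None — every constraint holds.

1. values 1 < 5 < 9  ✓
2. m = 5, h = 1; 5 > 1  ✓
3. j = 8 lies in [8, 9]  ✓
4. d + h = 9 + 1 = 10  ✓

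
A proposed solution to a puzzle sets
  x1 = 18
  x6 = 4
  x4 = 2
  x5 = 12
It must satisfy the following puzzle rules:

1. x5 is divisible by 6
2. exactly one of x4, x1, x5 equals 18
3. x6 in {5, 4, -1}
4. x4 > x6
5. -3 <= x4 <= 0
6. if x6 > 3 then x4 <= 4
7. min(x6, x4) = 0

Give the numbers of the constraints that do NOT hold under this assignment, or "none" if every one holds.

1. 12 / 6 = 2, so 6 divides 12  true
2. x4=2, x1=18, x5=12; 1 of them equals 18  true
3. x6 = 4 is in {5, 4, -1}  true
4. x4 = 2, x6 = 4; 2 ≤ 4 (want >)  false
5. x4 = 2 is outside [-3, 0]  false
6. x6 = 4 > 3, so we need x4 ≤ 4; x4 = 2 ≤ 4  true
7. min(4, 2) = 2, not 0  false

Violated: 4, 5, 7.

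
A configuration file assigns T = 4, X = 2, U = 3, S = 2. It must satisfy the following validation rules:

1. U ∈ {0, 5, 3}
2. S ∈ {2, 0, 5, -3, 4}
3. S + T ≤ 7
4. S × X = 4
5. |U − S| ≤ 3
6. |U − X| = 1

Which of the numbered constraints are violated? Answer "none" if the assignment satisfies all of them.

No violations.

1. U = 3 is in {0, 5, 3} — holds.
2. S = 2 is in {2, 0, 5, -3, 4} — holds.
3. S + T = 2 + 4 = 6; 6 ≤ 7 — holds.
4. S × X = 2 × 2 = 4 — holds.
5. |3 − 2| = 1; 1 ≤ 3 — holds.
6. |3 − 2| = 1 — holds.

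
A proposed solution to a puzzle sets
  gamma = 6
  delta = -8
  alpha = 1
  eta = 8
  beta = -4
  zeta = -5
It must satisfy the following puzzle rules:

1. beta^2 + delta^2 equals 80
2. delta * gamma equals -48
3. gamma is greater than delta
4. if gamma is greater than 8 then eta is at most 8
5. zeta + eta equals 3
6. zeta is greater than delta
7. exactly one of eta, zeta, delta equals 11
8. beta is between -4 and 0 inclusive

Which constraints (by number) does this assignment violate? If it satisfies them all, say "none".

The assignment fails constraint 7.

1. beta^2 + delta^2 = (-4)^2 + (-8)^2 = 16 + 64 = 80 — satisfied.
2. delta * gamma = -8 * 6 = -48 — satisfied.
3. gamma = 6, delta = -8; 6 > -8 — satisfied.
4. gamma = 6, not > 8; antecedent false, conditional vacuously true — satisfied.
5. zeta + eta = -5 + 8 = 3 — satisfied.
6. zeta = -5, delta = -8; -5 > -8 — satisfied.
7. eta=8, zeta=-5, delta=-8; 0 of them equal 11, not exactly one — violated.
8. beta = -4 lies in [-4, 0] — satisfied.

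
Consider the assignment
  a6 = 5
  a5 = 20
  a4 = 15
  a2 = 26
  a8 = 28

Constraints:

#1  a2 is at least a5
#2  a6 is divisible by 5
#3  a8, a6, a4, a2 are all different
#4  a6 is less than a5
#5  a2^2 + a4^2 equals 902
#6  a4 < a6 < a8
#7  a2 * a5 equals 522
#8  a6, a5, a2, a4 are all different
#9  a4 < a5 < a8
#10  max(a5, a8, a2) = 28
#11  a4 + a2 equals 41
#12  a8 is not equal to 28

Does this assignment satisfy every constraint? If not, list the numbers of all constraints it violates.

#1 a2 = 26, a5 = 20; 26 ≥ 20  ✓
#2 5 / 5 = 1, so 5 divides 5  ✓
#3 values 28, 5, 15, 26 are pairwise distinct  ✓
#4 a6 = 5, a5 = 20; 5 < 20  ✓
#5 a2^2 + a4^2 = 26^2 + 15^2 = 676 + 225 = 901, not 902  ✗
#6 values 15, 5, 28; a4 = 15 is not < a6 = 5  ✗
#7 a2 * a5 = 26 * 20 = 520, not 522  ✗
#8 values 5, 20, 26, 15 are pairwise distinct  ✓
#9 values 15 < 20 < 28  ✓
#10 max(20, 28, 26) = 28  ✓
#11 a4 + a2 = 15 + 26 = 41  ✓
#12 a8 = 28, but 28 is required to differ  ✗

Constraints 5, 6, 7, 12 are violated.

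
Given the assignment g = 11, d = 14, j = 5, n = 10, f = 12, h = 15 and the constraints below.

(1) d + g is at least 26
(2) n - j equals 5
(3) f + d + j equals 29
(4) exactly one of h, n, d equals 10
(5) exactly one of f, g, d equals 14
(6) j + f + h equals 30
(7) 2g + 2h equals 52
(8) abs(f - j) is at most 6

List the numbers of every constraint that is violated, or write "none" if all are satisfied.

(1) d + g = 14 + 11 = 25; 25 < 26, bound 26 not met  no
(2) n - j = 10 - 5 = 5  yes
(3) f + d + j = 12 + 14 + 5 = 31, not 29  no
(4) h=15, n=10, d=14; 1 of them equals 10  yes
(5) f=12, g=11, d=14; 1 of them equals 14  yes
(6) j + f + h = 5 + 12 + 15 = 32, not 30  no
(7) 2g + 2h = 2(11) + 2(15) = 52  yes
(8) abs(12 - 5) = 7; 7 > 6, exceeds bound 6  no

Constraints 1, 3, 6, and 8 are violated.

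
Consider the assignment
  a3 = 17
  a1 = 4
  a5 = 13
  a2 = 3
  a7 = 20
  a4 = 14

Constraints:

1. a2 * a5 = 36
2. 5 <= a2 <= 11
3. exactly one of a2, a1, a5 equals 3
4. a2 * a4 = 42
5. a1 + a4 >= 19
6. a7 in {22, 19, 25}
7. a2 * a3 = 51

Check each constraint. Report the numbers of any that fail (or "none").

1. a2 * a5 = 3 * 13 = 39, not 36  no
2. a2 = 3 is outside [5, 11]  no
3. a2=3, a1=4, a5=13; 1 of them equals 3  yes
4. a2 * a4 = 3 * 14 = 42  yes
5. a1 + a4 = 4 + 14 = 18; 18 < 19, bound 19 not met  no
6. a7 = 20 is not in {22, 19, 25}  no
7. a2 * a3 = 3 * 17 = 51  yes

Violated: 1, 2, 5, 6.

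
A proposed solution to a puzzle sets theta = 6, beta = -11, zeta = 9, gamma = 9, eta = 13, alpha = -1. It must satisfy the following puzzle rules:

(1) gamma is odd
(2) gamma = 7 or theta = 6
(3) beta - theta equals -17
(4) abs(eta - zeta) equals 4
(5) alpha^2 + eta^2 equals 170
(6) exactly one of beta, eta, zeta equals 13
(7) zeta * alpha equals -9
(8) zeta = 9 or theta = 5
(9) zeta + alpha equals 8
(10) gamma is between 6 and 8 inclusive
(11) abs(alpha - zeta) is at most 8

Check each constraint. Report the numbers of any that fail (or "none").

Violated: 10, 11.

(1) gamma = 9 is odd — satisfied.
(2) gamma = 9 ≠ 7, but theta = 6 = 6 (second disjunct) — satisfied.
(3) beta - theta = -11 - 6 = -17 — satisfied.
(4) abs(13 - 9) = 4 — satisfied.
(5) alpha^2 + eta^2 = (-1)^2 + 13^2 = 1 + 169 = 170 — satisfied.
(6) beta=-11, eta=13, zeta=9; 1 of them equals 13 — satisfied.
(7) zeta * alpha = 9 * (-1) = -9 — satisfied.
(8) zeta = 9 = 9 (first disjunct) — satisfied.
(9) zeta + alpha = 9 + (-1) = 8 — satisfied.
(10) gamma = 9 is outside [6, 8] — violated.
(11) abs(-1 - 9) = 10; 10 > 8, exceeds bound 8 — violated.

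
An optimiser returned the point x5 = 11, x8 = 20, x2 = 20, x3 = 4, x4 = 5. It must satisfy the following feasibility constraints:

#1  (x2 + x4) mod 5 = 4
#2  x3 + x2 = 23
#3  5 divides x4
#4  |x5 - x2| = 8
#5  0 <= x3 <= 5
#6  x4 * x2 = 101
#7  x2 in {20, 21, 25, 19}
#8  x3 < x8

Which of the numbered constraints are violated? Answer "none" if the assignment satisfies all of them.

Constraints 1, 2, 4, and 6 are violated.

#1 x2 + x4 = 25; 25 mod 5 = 0, not 4  fails
#2 x3 + x2 = 4 + 20 = 24, not 23  fails
#3 5 / 5 = 1, so 5 divides 5  holds
#4 |11 - 20| = 9, not 8  fails
#5 x3 = 4 lies in [0, 5]  holds
#6 x4 * x2 = 5 * 20 = 100, not 101  fails
#7 x2 = 20 is in {20, 21, 25, 19}  holds
#8 x3 = 4, x8 = 20; 4 < 20  holds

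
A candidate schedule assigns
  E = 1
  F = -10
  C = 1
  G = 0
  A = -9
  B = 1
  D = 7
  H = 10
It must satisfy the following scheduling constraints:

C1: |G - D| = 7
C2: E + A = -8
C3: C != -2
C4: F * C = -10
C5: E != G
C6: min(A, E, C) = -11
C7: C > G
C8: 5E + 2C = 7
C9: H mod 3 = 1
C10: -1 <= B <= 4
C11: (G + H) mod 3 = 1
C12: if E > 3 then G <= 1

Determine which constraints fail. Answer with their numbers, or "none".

Violated: 6.

C1: |0 - 7| = 7 — satisfied.
C2: E + A = 1 + (-9) = -8 — satisfied.
C3: C = 1, and 1 ≠ -2 — satisfied.
C4: F * C = -10 * 1 = -10 — satisfied.
C5: E = 1, G = 0; distinct — satisfied.
C6: min(-9, 1, 1) = -9, not -11 — violated.
C7: C = 1, G = 0; 1 > 0 — satisfied.
C8: 5E + 2C = 5(1) + 2(1) = 7 — satisfied.
C9: 10 mod 3 = 1 — satisfied.
C10: B = 1 lies in [-1, 4] — satisfied.
C11: G + H = 10; 10 mod 3 = 1 — satisfied.
C12: E = 1, not > 3; antecedent false, conditional vacuously true — satisfied.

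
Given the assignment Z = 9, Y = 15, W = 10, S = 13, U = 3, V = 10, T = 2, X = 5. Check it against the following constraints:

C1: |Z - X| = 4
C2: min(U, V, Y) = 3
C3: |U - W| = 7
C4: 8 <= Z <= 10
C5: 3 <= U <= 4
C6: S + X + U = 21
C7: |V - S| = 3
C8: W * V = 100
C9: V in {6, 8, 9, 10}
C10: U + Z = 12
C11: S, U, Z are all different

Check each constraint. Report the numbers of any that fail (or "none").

C1: |9 - 5| = 4 — holds.
C2: min(3, 10, 15) = 3 — holds.
C3: |3 - 10| = 7 — holds.
C4: Z = 9 lies in [8, 10] — holds.
C5: U = 3 lies in [3, 4] — holds.
C6: S + X + U = 13 + 5 + 3 = 21 — holds.
C7: |10 - 13| = 3 — holds.
C8: W * V = 10 * 10 = 100 — holds.
C9: V = 10 is in {6, 8, 9, 10} — holds.
C10: U + Z = 3 + 9 = 12 — holds.
C11: values 13, 3, 9 are pairwise distinct — holds.

Yes — all constraints hold.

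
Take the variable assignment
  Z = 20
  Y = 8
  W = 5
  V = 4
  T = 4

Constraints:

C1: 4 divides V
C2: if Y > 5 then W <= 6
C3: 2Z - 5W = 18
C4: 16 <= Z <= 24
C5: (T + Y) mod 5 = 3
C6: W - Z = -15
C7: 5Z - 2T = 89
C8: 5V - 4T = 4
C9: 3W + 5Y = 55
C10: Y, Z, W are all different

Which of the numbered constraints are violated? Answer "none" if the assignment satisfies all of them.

C1: 4 / 4 = 1, so 4 divides 4  ✓
C2: Y = 8 > 5, so we need W ≤ 6; W = 5 ≤ 6  ✓
C3: 2Z - 5W = 2(20) - 5(5) = 15, not 18  ✗
C4: Z = 20 lies in [16, 24]  ✓
C5: T + Y = 12; 12 mod 5 = 2, not 3  ✗
C6: W - Z = 5 - 20 = -15  ✓
C7: 5Z - 2T = 5(20) - 2(4) = 92, not 89  ✗
C8: 5V - 4T = 5(4) - 4(4) = 4  ✓
C9: 3W + 5Y = 3(5) + 5(8) = 55  ✓
C10: values 8, 20, 5 are pairwise distinct  ✓

No — constraints 3, 5, 7 are not satisfied.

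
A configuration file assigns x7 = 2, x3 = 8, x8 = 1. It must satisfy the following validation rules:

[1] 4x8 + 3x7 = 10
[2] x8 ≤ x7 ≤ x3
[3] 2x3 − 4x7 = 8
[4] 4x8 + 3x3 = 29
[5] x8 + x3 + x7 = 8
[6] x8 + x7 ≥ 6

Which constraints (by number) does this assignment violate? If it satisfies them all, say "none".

Constraints 4, 5, 6 do not hold.

[1] 4x8 + 3x7 = 4(1) + 3(2) = 10 — holds.
[2] values 1 ≤ 2 ≤ 8 — holds.
[3] 2x3 − 4x7 = 2(8) − 4(2) = 8 — holds.
[4] 4x8 + 3x3 = 4(1) + 3(8) = 28, not 29 — fails.
[5] x8 + x3 + x7 = 1 + 8 + 2 = 11, not 8 — fails.
[6] x8 + x7 = 1 + 2 = 3; 3 < 6, bound 6 not met — fails.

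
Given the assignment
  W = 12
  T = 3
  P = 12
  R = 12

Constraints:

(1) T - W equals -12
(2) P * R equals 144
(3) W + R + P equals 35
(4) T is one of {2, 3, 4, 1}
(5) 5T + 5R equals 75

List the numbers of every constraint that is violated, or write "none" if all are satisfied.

No — constraints 1 and 3 are not satisfied.

(1) T - W = 3 - 12 = -9, not -12  fails
(2) P * R = 12 * 12 = 144  holds
(3) W + R + P = 12 + 12 + 12 = 36, not 35  fails
(4) T = 3 is in {2, 3, 4, 1}  holds
(5) 5T + 5R = 5(3) + 5(12) = 75  holds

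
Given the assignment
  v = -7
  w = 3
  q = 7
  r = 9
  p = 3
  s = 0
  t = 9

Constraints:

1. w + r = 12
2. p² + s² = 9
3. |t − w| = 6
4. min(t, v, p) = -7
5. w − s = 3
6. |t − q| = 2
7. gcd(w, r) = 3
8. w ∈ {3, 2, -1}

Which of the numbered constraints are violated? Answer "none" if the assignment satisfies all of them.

All constraints are satisfied.

1. w + r = 3 + 9 = 12 — satisfied.
2. p² + s² = 3² + 0² = 9 + 0 = 9 — satisfied.
3. |9 − 3| = 6 — satisfied.
4. min(9, -7, 3) = -7 — satisfied.
5. w − s = 3 − 0 = 3 — satisfied.
6. |9 − 7| = 2 — satisfied.
7. gcd(3, 9) = 3 — satisfied.
8. w = 3 is in {3, 2, -1} — satisfied.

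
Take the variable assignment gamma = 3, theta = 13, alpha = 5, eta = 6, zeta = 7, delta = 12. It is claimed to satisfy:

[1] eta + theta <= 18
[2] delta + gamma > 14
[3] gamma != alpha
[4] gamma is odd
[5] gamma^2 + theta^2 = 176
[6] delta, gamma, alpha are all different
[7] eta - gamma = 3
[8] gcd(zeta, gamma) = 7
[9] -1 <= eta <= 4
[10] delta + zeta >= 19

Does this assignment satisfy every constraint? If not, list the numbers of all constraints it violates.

[1] eta + theta = 6 + 13 = 19; 19 > 18, bound 18 not met  no
[2] delta + gamma = 12 + 3 = 15; 15 > 14  yes
[3] gamma = 3, alpha = 5; distinct  yes
[4] gamma = 3 is odd  yes
[5] gamma^2 + theta^2 = 3^2 + 13^2 = 9 + 169 = 178, not 176  no
[6] values 12, 3, 5 are pairwise distinct  yes
[7] eta - gamma = 6 - 3 = 3  yes
[8] gcd(7, 3) = 1, not 7  no
[9] eta = 6 is outside [-1, 4]  no
[10] delta + zeta = 12 + 7 = 19; 19 ≥ 19  yes

Violated: 1, 5, 8, and 9.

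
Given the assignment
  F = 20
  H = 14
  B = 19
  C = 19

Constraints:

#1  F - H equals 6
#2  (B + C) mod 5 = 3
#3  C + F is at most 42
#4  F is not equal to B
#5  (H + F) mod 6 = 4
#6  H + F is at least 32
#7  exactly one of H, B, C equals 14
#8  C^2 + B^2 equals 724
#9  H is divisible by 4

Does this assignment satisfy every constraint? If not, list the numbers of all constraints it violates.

#1 F - H = 20 - 14 = 6 — holds.
#2 B + C = 38; 38 mod 5 = 3 — holds.
#3 C + F = 19 + 20 = 39; 39 ≤ 42 — holds.
#4 F = 20, B = 19; distinct — holds.
#5 H + F = 34; 34 mod 6 = 4 — holds.
#6 H + F = 14 + 20 = 34; 34 ≥ 32 — holds.
#7 H=14, B=19, C=19; 1 of them equals 14 — holds.
#8 C^2 + B^2 = 19^2 + 19^2 = 361 + 361 = 722, not 724 — does not hold.
#9 14 = 4*3 + 2, so 4 does not divide 14 — does not hold.

Violated: 8, 9.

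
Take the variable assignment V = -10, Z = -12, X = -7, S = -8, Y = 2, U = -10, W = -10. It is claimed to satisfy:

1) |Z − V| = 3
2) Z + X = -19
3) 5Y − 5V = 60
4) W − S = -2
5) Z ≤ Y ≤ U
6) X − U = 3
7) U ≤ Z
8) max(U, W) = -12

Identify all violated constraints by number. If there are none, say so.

1) |-12 − (-10)| = 2, not 3 — violated.
2) Z + X = -12 + (-7) = -19 — satisfied.
3) 5Y − 5V = 5(2) − 5(-10) = 60 — satisfied.
4) W − S = -10 − (-8) = -2 — satisfied.
5) values -12, 2, -10; Y = 2 is not ≤ U = -10 — violated.
6) X − U = -7 − (-10) = 3 — satisfied.
7) U = -10, Z = -12; -10 > -12 (want ≤) — violated.
8) max(-10, -10) = -10, not -12 — violated.

Violated: 1, 5, 7, 8.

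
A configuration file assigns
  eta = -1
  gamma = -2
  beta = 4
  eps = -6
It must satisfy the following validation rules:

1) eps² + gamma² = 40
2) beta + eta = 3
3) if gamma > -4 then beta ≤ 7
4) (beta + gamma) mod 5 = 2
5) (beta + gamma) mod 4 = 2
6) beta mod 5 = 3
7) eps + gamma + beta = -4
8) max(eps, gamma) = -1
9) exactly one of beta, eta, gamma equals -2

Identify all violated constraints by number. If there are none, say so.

1) eps² + gamma² = (-6)² + (-2)² = 36 + 4 = 40 — OK.
2) beta + eta = 4 + (-1) = 3 — OK.
3) gamma = -2 > -4, so we need beta ≤ 7; beta = 4 ≤ 7 — OK.
4) beta + gamma = 2; 2 mod 5 = 2 — OK.
5) beta + gamma = 2; 2 mod 4 = 2 — OK.
6) 4 mod 5 = 4, not 3 — violated.
7) eps + gamma + beta = -6 + (-2) + 4 = -4 — OK.
8) max(-6, -2) = -2, not -1 — violated.
9) beta=4, eta=-1, gamma=-2; 1 of them equals -2 — OK.

No — constraints 6 and 8 are not satisfied.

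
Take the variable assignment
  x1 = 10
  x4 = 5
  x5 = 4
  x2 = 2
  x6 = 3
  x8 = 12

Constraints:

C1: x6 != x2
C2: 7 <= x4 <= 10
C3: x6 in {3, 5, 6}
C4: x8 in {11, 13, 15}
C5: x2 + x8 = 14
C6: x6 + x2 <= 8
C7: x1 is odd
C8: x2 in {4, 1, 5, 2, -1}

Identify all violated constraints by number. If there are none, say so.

C1: x6 = 3, x2 = 2; distinct  OK
C2: x4 = 5 is outside [7, 10]  FAIL
C3: x6 = 3 is in {3, 5, 6}  OK
C4: x8 = 12 is not in {11, 13, 15}  FAIL
C5: x2 + x8 = 2 + 12 = 14  OK
C6: x6 + x2 = 3 + 2 = 5; 5 ≤ 8  OK
C7: x1 = 10 is even  FAIL
C8: x2 = 2 is in {4, 1, 5, 2, -1}  OK

No — constraints 2, 4, 7 are not satisfied.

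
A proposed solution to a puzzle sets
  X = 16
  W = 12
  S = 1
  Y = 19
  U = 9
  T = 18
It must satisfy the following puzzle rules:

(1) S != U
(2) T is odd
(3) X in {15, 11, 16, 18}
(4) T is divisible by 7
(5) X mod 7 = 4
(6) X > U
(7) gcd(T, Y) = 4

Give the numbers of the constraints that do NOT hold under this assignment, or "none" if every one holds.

Constraints 2, 4, 5, and 7 are violated.

(1) S = 1, U = 9; distinct  holds
(2) T = 18 is even  fails
(3) X = 16 is in {15, 11, 16, 18}  holds
(4) 18 = 7*2 + 4, so 7 does not divide 18  fails
(5) 16 mod 7 = 2, not 4  fails
(6) X = 16, U = 9; 16 > 9  holds
(7) gcd(18, 19) = 1, not 4  fails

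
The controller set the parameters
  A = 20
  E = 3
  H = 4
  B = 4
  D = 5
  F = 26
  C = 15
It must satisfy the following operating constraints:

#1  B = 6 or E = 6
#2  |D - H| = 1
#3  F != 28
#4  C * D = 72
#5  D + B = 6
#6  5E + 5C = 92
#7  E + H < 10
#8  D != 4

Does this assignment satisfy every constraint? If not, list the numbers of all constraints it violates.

#1 B = 4 ≠ 6 and E = 3 ≠ 6; both disjuncts false  no
#2 |5 - 4| = 1  yes
#3 F = 26, and 26 ≠ 28  yes
#4 C * D = 15 * 5 = 75, not 72  no
#5 D + B = 5 + 4 = 9, not 6  no
#6 5E + 5C = 5(3) + 5(15) = 90, not 92  no
#7 E + H = 3 + 4 = 7; 7 < 10  yes
#8 D = 5, and 5 ≠ 4  yes

Constraints 1, 4, 5, and 6 are violated.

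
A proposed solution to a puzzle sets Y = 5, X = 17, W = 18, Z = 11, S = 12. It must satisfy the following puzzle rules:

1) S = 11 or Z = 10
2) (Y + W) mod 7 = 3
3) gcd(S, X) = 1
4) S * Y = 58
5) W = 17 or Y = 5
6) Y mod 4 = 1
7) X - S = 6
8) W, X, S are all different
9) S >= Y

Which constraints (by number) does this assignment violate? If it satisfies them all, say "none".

The assignment fails constraints 1, 2, 4, 7.

1) S = 12 ≠ 11 and Z = 11 ≠ 10; both disjuncts false — violated.
2) Y + W = 23; 23 mod 7 = 2, not 3 — violated.
3) gcd(12, 17) = 1 — satisfied.
4) S * Y = 12 * 5 = 60, not 58 — violated.
5) W = 18 ≠ 17, but Y = 5 = 5 (second disjunct) — satisfied.
6) 5 mod 4 = 1 — satisfied.
7) X - S = 17 - 12 = 5, not 6 — violated.
8) values 18, 17, 12 are pairwise distinct — satisfied.
9) S = 12, Y = 5; 12 ≥ 5 — satisfied.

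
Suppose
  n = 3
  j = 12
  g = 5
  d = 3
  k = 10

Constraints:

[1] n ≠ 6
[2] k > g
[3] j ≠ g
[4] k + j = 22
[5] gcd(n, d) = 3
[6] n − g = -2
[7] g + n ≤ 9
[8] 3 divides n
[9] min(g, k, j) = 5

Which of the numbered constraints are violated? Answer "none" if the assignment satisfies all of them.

None — every constraint holds.

[1] n = 3, and 3 ≠ 6 — holds.
[2] k = 10, g = 5; 10 > 5 — holds.
[3] j = 12, g = 5; distinct — holds.
[4] k + j = 10 + 12 = 22 — holds.
[5] gcd(3, 3) = 3 — holds.
[6] n − g = 3 − 5 = -2 — holds.
[7] g + n = 5 + 3 = 8; 8 ≤ 9 — holds.
[8] 3 / 3 = 1, so 3 divides 3 — holds.
[9] min(5, 10, 12) = 5 — holds.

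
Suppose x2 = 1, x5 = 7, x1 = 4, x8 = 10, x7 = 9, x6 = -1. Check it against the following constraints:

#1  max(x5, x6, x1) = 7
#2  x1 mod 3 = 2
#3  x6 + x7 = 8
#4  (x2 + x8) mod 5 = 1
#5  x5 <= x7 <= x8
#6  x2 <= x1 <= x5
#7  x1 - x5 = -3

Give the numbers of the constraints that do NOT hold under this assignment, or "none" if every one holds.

#1 max(7, -1, 4) = 7 — OK.
#2 4 mod 3 = 1, not 2 — violated.
#3 x6 + x7 = -1 + 9 = 8 — OK.
#4 x2 + x8 = 11; 11 mod 5 = 1 — OK.
#5 values 7 <= 9 <= 10 — OK.
#6 values 1 <= 4 <= 7 — OK.
#7 x1 - x5 = 4 - 7 = -3 — OK.

The assignment fails constraint 2.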